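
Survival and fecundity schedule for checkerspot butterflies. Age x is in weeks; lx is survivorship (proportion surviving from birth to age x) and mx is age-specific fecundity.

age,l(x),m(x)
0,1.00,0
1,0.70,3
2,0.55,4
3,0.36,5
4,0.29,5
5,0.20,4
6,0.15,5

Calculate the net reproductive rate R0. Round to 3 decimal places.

lx·mx by age: 0, 2.1, 2.2, 1.8, 1.45, 0.8, 0.75
R0 = Σ lx·mx = 9.1 → 9.100

9.100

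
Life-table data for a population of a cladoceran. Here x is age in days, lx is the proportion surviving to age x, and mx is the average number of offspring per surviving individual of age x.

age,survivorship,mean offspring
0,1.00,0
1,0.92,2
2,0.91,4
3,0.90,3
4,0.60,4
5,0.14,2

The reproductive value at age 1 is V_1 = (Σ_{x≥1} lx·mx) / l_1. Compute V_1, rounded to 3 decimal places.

11.804

lx·mx for x ≥ 1: 1.84, 3.64, 2.7, 2.4, 0.28 → sum = 10.86
V_1 = 10.86 / l_1 = 10.86 / 0.92 = 11.804348… → 11.804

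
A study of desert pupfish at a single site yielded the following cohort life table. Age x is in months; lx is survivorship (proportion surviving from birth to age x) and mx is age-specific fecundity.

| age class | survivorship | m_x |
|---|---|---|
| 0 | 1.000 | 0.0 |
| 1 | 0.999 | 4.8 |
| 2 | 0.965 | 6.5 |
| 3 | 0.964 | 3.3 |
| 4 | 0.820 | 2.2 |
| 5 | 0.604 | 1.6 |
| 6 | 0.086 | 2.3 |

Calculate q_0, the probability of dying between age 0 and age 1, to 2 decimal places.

q_0 = (l_0 − l_1) / l_0 = (1 − 0.999) / 1
     = 0.001 / 1 = 0.001 → 0.00

0.00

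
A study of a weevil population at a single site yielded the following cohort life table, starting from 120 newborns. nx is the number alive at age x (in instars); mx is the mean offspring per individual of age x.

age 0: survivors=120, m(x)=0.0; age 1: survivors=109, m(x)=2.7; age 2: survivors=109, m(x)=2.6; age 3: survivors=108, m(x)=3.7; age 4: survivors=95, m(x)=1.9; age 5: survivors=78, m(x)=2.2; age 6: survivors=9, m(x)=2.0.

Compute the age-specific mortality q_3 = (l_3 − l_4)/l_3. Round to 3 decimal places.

0.120

lx = nx/n0 = nx/120: 1, 0.90833…, 0.90833…, 0.9, 0.79167…, 0.65, 0.075
q_3 = (l_3 − l_4) / l_3 = (0.9 − 0.791667…) / 0.9
     = 0.108333… / 0.9 = 0.12037… → 0.120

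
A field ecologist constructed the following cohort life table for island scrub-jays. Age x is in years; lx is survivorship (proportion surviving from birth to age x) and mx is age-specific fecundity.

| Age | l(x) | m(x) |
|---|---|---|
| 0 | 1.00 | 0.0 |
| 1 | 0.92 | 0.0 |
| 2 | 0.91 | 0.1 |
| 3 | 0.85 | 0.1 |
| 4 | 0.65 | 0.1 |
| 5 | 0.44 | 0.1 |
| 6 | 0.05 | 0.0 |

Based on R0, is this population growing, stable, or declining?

declining

R0 = Σ lx·mx = 0 + 0 + 0.091 + 0.085 + 0.065 + 0.044 + 0 = 0.285
R0 < 1, so the population is declining.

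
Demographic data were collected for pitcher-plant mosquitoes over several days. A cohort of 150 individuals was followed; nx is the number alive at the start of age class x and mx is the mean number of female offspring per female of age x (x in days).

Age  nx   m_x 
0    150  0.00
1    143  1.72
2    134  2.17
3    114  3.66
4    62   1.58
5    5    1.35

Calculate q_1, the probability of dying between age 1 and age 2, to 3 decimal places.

0.063

lx = nx/n0 = nx/150: 1, 0.95333…, 0.89333…, 0.76, 0.41333…, 0.03333…
q_1 = (l_1 − l_2) / l_1 = (0.953333… − 0.893333…) / 0.953333…
     = 0.06… / 0.953333… = 0.062937… → 0.063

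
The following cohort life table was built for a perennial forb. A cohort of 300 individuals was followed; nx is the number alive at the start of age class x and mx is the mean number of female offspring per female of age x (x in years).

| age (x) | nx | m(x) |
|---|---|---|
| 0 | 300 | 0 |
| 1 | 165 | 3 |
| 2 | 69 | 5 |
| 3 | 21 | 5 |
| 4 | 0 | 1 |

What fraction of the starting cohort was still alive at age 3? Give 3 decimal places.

0.070

l_3 = n_3/n_0 = 21/300 = 0.07 → 0.070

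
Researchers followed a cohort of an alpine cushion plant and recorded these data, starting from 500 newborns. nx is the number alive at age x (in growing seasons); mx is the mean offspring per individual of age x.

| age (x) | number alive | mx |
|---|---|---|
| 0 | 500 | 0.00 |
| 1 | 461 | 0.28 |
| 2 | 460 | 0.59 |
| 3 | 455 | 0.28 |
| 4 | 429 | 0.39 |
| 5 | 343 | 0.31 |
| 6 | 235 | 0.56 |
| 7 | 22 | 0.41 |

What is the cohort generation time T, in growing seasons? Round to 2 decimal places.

lx = nx/n0 = nx/500: 1, 0.922, 0.92, 0.91, 0.858, 0.686, 0.47, 0.044
lx·mx: 0, 0.25816, 0.5428, 0.2548, 0.33462, 0.21266, 0.2632, 0.01804 → R0 = 1.88428
x·lx·mx: 0, 0.25816, 1.0856, 0.7644, 1.33848, 1.0633, 1.5792, 0.12628 → Σ = 6.21542
T = 6.21542 / 1.88428 = 3.298565… → 3.30

3.30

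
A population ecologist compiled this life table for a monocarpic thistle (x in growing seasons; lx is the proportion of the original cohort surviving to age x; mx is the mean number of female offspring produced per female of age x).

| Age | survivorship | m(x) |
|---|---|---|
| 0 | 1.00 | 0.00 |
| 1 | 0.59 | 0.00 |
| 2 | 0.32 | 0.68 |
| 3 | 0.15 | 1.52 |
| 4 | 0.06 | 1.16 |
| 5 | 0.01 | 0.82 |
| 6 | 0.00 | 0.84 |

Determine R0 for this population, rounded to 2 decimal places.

lx·mx by age: 0, 0, 0.2176, 0.228, 0.0696, 0.0082, 0
R0 = Σ lx·mx = 0.5234 → 0.52

0.52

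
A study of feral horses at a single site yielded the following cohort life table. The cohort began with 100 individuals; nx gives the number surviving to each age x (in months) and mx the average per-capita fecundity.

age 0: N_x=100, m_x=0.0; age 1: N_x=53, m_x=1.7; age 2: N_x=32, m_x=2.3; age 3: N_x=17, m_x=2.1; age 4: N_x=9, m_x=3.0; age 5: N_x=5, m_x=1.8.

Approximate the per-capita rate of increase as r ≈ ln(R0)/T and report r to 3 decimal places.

0.405

lx = nx/n0 = nx/100: 1, 0.53, 0.32, 0.17, 0.09, 0.05
R0 = Σ lx·mx = 0 + 0.901 + 0.736 + 0.357 + 0.27 + 0.09 = 2.354
Σ x·lx·mx = 4.974; T = 4.974/2.354 = 2.113…
r ≈ ln(R0)/T = ln(2.354)/2.113… = 0.40517… → 0.405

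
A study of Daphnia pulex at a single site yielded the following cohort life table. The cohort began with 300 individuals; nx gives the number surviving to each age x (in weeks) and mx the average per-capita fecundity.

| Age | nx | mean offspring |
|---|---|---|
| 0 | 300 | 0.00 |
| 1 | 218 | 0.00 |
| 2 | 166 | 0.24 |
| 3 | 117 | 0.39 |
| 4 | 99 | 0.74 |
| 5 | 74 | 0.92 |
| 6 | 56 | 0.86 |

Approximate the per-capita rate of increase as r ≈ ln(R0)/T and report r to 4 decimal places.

lx = nx/n0 = nx/300: 1, 0.72667…, 0.55333…, 0.39, 0.33, 0.24667…, 0.18667…
R0 = Σ lx·mx = 0 + 0 + 0.1328… + 0.1521 + 0.2442 + 0.22693… + 0.16053… = 0.916567…
Σ x·lx·mx = 3.796567…; T = 3.796567…/0.916567… = 4.14216…
r ≈ ln(R0)/T = ln(0.916567…)/4.14216… = -0.021033… → -0.0210

-0.0210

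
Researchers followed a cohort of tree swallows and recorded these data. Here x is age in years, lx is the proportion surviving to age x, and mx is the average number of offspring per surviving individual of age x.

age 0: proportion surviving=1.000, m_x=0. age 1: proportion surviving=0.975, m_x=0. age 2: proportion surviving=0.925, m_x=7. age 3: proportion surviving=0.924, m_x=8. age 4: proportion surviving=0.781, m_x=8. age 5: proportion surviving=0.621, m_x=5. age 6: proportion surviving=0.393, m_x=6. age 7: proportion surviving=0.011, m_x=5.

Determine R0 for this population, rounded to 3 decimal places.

25.633

lx·mx by age: 0, 0, 6.475, 7.392, 6.248, 3.105, 2.358, 0.055
R0 = Σ lx·mx = 25.633 → 25.633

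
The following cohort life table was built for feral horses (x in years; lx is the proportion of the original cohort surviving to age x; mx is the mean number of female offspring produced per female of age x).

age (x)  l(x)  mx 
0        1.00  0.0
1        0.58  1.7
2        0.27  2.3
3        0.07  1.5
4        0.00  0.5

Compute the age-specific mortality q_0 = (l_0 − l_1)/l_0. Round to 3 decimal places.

q_0 = (l_0 − l_1) / l_0 = (1 − 0.58) / 1
     = 0.42 / 1 = 0.42 → 0.420

0.420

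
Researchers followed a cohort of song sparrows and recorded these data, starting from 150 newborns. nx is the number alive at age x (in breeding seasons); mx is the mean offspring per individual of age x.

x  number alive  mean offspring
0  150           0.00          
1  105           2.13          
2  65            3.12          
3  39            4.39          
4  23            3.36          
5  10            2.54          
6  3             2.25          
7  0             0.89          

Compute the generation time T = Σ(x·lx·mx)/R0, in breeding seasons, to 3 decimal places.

2.290

lx = nx/n0 = nx/150: 1, 0.7, 0.43333…, 0.26, 0.15333…, 0.06667…, 0.02, 0
lx·mx: 0, 1.491, 1.352…, 1.1414, 0.5152…, 0.169333…, 0.045, 0 → R0 = 4.713933…
x·lx·mx: 0, 1.491, 2.704…, 3.4242, 2.0608…, 0.846667…, 0.27, 0 → Σ = 10.796667…
T = 10.796667… / 4.713933… = 2.290373… → 2.290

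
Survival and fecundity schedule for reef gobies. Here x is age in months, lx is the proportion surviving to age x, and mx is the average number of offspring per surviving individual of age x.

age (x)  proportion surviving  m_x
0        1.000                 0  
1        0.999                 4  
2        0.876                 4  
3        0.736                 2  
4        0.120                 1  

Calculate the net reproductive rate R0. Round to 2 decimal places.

lx·mx by age: 0, 3.996, 3.504, 1.472, 0.12
R0 = Σ lx·mx = 9.092 → 9.09

9.09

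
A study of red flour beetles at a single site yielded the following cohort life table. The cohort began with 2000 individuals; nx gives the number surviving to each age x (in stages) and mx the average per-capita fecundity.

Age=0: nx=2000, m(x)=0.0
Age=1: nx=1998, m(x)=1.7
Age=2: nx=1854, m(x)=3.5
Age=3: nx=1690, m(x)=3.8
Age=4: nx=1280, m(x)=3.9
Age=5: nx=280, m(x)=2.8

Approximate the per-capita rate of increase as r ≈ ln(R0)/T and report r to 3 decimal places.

0.891

lx = nx/n0 = nx/2000: 1, 0.999, 0.927, 0.845, 0.64, 0.14
R0 = Σ lx·mx = 0 + 1.6983 + 3.2445 + 3.211 + 2.496 + 0.392 = 11.0418
Σ x·lx·mx = 29.7643; T = 29.7643/11.0418 = 2.6956…
r ≈ ln(R0)/T = ln(11.0418)/2.6956… = 0.89097… → 0.891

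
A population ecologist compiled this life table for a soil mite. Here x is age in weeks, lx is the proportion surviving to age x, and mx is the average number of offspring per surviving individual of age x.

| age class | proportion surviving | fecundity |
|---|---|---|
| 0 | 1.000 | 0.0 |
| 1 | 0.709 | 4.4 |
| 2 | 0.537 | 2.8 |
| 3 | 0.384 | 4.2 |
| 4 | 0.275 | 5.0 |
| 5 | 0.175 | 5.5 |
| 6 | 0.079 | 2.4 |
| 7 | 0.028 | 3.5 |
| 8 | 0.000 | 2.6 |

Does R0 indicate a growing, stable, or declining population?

growing

R0 = Σ lx·mx = 0 + 3.1196 + 1.5036 + 1.6128 + 1.375 + 0.9625 + 0.1896 + 0.098 + 0 = 8.8611
R0 > 1, so the population is growing.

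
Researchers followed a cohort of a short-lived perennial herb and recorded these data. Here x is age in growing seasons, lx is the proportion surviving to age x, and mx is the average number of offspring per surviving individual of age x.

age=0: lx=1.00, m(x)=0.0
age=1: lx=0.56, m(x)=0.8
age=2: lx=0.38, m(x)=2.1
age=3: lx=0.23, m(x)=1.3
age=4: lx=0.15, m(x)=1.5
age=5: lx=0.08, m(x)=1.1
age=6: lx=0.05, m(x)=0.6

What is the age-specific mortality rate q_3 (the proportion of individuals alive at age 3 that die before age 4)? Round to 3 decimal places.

0.348

q_3 = (l_3 − l_4) / l_3 = (0.23 − 0.15) / 0.23
     = 0.08 / 0.23 = 0.347826… → 0.348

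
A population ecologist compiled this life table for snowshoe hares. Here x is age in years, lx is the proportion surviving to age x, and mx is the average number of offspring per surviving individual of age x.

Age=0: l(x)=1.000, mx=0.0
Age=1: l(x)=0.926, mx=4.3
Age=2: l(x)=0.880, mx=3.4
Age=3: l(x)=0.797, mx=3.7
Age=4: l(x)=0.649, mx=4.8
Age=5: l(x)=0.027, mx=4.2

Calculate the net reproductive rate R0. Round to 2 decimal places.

lx·mx by age: 0, 3.9818, 2.992, 2.9489, 3.1152, 0.1134
R0 = Σ lx·mx = 13.1513 → 13.15

13.15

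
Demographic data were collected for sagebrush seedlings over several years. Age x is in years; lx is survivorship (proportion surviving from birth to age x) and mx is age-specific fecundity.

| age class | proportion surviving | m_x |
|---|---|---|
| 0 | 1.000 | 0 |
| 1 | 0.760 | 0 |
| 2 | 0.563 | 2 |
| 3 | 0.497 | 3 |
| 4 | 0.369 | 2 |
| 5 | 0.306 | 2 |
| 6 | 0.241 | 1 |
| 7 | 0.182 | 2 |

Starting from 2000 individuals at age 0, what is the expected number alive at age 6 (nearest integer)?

Expected survivors = N0 · l_6 = 2000 × 0.241 = 482 → 482

482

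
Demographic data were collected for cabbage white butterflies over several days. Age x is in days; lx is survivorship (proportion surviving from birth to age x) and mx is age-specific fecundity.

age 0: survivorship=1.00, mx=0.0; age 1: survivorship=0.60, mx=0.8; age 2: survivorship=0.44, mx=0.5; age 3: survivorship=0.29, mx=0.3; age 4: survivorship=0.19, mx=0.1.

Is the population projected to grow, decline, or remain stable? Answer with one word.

R0 = Σ lx·mx = 0 + 0.48 + 0.22 + 0.087 + 0.019 = 0.806
R0 < 1, so the population is declining.

declining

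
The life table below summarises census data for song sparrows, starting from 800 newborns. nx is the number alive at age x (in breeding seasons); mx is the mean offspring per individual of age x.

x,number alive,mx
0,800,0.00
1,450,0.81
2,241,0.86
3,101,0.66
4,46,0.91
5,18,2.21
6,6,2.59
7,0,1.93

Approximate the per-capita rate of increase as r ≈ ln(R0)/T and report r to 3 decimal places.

lx = nx/n0 = nx/800: 1, 0.5625, 0.30125, 0.12625, 0.0575, 0.0225, 0.0075, 0
R0 = Σ lx·mx = 0 + 0.45563… + 0.25908… + 0.08333… + 0.05233… + 0.04973… + 0.01943… + 0 = 0.9195…
Σ x·lx·mx = 1.798225…; T = 1.798225…/0.9195… = 1.95566…
r ≈ ln(R0)/T = ln(0.9195…)/1.95566… = -0.04291… → -0.043

-0.043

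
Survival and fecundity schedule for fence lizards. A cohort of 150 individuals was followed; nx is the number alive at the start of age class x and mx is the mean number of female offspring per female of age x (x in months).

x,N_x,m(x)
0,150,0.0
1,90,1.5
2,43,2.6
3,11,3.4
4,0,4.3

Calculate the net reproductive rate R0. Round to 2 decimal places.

lx = nx/n0 = nx/150: 1, 0.6, 0.28667…, 0.07333…, 0
lx·mx by age: 0, 0.9, 0.745333…, 0.249333…, 0
R0 = Σ lx·mx = 1.894667… → 1.89

1.89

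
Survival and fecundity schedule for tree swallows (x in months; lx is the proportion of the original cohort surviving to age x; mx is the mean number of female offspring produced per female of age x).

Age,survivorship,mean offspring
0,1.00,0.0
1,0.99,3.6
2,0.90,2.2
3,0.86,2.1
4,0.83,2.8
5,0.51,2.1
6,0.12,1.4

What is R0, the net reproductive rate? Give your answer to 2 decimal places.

10.91

lx·mx by age: 0, 3.564, 1.98, 1.806, 2.324, 1.071, 0.168
R0 = Σ lx·mx = 10.913 → 10.91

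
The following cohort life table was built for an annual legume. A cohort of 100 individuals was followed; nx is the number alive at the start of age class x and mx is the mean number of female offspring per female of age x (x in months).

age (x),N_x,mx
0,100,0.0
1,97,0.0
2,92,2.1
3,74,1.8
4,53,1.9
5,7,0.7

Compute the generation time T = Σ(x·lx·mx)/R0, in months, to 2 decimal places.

2.81

lx = nx/n0 = nx/100: 1, 0.97, 0.92, 0.74, 0.53, 0.07
lx·mx: 0, 0, 1.932, 1.332, 1.007, 0.049 → R0 = 4.32
x·lx·mx: 0, 0, 3.864, 3.996, 4.028, 0.245 → Σ = 12.133
T = 12.133 / 4.32 = 2.808565… → 2.81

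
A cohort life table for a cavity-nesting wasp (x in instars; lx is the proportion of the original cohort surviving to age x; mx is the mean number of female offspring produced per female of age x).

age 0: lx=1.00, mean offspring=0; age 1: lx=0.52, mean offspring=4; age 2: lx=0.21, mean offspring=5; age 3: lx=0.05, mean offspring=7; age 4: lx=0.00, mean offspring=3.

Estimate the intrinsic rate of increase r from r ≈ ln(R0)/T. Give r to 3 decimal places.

0.830

R0 = Σ lx·mx = 0 + 2.08 + 1.05 + 0.35 + 0 = 3.48
Σ x·lx·mx = 5.23; T = 5.23/3.48 = 1.50287…
r ≈ ln(R0)/T = ln(3.48)/1.50287… = 0.82977… → 0.830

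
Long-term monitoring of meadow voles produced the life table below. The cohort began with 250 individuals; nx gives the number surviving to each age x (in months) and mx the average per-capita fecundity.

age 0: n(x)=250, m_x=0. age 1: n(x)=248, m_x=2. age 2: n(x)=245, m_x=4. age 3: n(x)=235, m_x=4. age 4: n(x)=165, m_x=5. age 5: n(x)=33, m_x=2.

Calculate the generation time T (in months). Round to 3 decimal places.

2.693

lx = nx/n0 = nx/250: 1, 0.992, 0.98, 0.94, 0.66, 0.132
lx·mx: 0, 1.984, 3.92, 3.76, 3.3, 0.264 → R0 = 13.228
x·lx·mx: 0, 1.984, 7.84, 11.28, 13.2, 1.32 → Σ = 35.624
T = 35.624 / 13.228 = 2.693075… → 2.693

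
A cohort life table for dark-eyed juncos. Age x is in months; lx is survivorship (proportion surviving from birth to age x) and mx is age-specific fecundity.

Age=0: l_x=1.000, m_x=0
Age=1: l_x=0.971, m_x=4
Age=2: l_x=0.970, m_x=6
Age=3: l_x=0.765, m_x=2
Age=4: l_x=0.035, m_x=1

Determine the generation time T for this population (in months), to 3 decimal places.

lx·mx: 0, 3.884, 5.82, 1.53, 0.035 → R0 = 11.269
x·lx·mx: 0, 3.884, 11.64, 4.59, 0.14 → Σ = 20.254
T = 20.254 / 11.269 = 1.79732… → 1.797

1.797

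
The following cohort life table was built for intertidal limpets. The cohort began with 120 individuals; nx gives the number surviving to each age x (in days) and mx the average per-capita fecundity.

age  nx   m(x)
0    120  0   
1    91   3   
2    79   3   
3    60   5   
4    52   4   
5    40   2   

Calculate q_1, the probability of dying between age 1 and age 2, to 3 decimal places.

lx = nx/n0 = nx/120: 1, 0.75833…, 0.65833…, 0.5, 0.43333…, 0.33333…
q_1 = (l_1 − l_2) / l_1 = (0.758333… − 0.658333…) / 0.758333…
     = 0.1… / 0.758333… = 0.131868… → 0.132

0.132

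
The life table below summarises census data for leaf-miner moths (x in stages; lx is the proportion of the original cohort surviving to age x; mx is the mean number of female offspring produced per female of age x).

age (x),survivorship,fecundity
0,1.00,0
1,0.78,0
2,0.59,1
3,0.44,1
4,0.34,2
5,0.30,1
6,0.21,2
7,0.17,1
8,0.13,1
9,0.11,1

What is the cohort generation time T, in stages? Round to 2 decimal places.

4.39

lx·mx: 0, 0, 0.59, 0.44, 0.68, 0.3, 0.42, 0.17, 0.13, 0.11 → R0 = 2.84
x·lx·mx: 0, 0, 1.18, 1.32, 2.72, 1.5, 2.52, 1.19, 1.04, 0.99 → Σ = 12.46
T = 12.46 / 2.84 = 4.387324… → 4.39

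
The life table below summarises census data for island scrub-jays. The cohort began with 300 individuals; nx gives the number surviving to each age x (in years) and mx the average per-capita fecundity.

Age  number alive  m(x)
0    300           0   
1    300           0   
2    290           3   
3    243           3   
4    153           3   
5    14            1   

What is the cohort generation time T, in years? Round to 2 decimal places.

2.82

lx = nx/n0 = nx/300: 1, 1, 0.96667…, 0.81, 0.51, 0.04667…
lx·mx: 0, 0, 2.9…, 2.43, 1.53, 0.046667… → R0 = 6.906667…
x·lx·mx: 0, 0, 5.8…, 7.29, 6.12, 0.233333… → Σ = 19.443333…
T = 19.443333… / 6.906667… = 2.815154… → 2.82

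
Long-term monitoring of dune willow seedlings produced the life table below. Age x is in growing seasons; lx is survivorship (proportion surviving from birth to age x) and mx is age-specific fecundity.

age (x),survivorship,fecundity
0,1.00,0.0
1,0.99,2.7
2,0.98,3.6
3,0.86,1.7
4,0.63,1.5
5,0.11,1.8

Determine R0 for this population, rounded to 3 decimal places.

lx·mx by age: 0, 2.673, 3.528, 1.462, 0.945, 0.198
R0 = Σ lx·mx = 8.806 → 8.806

8.806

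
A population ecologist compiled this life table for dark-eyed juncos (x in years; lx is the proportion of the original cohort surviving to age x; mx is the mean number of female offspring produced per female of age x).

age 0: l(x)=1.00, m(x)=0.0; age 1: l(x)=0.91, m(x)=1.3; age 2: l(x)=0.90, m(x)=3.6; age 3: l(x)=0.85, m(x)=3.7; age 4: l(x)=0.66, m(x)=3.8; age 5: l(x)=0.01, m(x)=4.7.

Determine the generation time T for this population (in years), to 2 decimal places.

2.70

lx·mx: 0, 1.183, 3.24, 3.145, 2.508, 0.047 → R0 = 10.123
x·lx·mx: 0, 1.183, 6.48, 9.435, 10.032, 0.235 → Σ = 27.365
T = 27.365 / 10.123 = 2.70325… → 2.70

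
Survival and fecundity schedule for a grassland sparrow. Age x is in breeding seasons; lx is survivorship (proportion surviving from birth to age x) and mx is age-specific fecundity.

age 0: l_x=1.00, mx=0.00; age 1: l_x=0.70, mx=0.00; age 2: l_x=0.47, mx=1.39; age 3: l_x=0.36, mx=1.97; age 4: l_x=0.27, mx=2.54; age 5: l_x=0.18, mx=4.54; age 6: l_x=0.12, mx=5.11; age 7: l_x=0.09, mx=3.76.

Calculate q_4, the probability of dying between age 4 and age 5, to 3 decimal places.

0.333

q_4 = (l_4 − l_5) / l_4 = (0.27 − 0.18) / 0.27
     = 0.09 / 0.27 = 0.333333… → 0.333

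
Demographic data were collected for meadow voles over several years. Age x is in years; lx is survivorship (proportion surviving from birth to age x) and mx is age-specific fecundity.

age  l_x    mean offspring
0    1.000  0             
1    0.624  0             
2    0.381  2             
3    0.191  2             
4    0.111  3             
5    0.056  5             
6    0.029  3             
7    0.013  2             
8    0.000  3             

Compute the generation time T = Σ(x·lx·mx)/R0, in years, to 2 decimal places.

lx·mx: 0, 0, 0.762, 0.382, 0.333, 0.28, 0.087, 0.026, 0 → R0 = 1.87
x·lx·mx: 0, 0, 1.524, 1.146, 1.332, 1.4, 0.522, 0.182, 0 → Σ = 6.106
T = 6.106 / 1.87 = 3.265241… → 3.27

3.27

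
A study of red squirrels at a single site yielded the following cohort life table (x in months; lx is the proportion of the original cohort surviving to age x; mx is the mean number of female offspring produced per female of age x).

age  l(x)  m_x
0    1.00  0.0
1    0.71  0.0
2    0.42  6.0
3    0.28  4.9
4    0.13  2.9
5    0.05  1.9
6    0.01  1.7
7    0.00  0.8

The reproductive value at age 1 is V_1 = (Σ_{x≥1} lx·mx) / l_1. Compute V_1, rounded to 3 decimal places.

6.170

lx·mx for x ≥ 1: 0, 2.52, 1.372, 0.377, 0.095, 0.017, 0 → sum = 4.381
V_1 = 4.381 / l_1 = 4.381 / 0.71 = 6.170423… → 6.170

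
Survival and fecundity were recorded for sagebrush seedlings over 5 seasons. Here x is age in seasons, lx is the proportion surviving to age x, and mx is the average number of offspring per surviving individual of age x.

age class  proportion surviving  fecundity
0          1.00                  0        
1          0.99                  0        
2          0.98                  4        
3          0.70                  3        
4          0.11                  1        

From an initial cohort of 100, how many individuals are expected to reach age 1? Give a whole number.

Expected survivors = N0 · l_1 = 100 × 0.99 = 99 → 99

99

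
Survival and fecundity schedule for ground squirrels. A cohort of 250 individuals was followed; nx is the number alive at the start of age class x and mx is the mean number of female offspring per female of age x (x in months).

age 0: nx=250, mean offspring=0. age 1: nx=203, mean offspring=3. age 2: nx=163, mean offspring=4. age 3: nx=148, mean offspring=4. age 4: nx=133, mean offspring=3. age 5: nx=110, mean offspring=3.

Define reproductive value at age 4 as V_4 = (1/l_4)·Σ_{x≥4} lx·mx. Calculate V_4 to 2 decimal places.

lx = nx/n0 = nx/250: 1, 0.812, 0.652, 0.592, 0.532, 0.44
lx·mx for x ≥ 4: 1.596, 1.32 → sum = 2.916
V_4 = 2.916 / l_4 = 2.916 / 0.532 = 5.481203… → 5.48

5.48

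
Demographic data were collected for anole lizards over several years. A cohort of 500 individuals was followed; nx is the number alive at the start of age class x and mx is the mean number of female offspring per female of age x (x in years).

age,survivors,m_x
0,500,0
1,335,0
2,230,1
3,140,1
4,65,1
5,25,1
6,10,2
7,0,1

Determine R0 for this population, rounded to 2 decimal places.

lx = nx/n0 = nx/500: 1, 0.67, 0.46, 0.28, 0.13, 0.05, 0.02, 0
lx·mx by age: 0, 0, 0.46, 0.28, 0.13, 0.05, 0.04, 0
R0 = Σ lx·mx = 0.96 → 0.96

0.96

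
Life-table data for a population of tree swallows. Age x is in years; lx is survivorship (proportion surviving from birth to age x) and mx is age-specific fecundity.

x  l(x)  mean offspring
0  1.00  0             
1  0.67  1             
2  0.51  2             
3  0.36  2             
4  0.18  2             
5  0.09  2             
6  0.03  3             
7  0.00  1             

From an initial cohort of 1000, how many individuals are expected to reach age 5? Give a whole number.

90

Expected survivors = N0 · l_5 = 1000 × 0.09 = 90 → 90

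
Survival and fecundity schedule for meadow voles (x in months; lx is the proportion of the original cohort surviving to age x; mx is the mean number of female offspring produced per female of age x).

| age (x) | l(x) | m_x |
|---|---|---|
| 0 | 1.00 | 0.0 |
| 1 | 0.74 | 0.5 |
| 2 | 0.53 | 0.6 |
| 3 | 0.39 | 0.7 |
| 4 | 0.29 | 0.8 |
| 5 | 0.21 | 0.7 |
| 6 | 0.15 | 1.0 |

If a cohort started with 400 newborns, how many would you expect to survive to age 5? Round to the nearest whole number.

Expected survivors = N0 · l_5 = 400 × 0.21 = 84 → 84

84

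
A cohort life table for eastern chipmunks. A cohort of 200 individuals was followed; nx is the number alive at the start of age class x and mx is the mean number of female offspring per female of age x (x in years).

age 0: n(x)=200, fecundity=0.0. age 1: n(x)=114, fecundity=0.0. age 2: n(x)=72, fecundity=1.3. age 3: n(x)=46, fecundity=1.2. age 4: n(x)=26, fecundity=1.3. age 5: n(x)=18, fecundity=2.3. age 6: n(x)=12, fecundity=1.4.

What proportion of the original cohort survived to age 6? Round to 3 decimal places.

l_6 = n_6/n_0 = 12/200 = 0.06 → 0.060

0.060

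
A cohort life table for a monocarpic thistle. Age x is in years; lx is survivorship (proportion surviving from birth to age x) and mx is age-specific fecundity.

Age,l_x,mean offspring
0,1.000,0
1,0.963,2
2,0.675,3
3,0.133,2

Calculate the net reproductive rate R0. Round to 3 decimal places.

lx·mx by age: 0, 1.926, 2.025, 0.266
R0 = Σ lx·mx = 4.217 → 4.217

4.217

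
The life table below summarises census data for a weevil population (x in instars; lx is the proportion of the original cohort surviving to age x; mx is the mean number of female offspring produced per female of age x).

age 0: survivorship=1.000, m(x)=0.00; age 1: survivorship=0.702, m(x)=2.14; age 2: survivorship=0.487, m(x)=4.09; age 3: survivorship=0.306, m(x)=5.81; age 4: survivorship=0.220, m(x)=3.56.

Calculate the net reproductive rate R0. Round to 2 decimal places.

6.06

lx·mx by age: 0, 1.50228, 1.99183, 1.77786, 0.7832
R0 = Σ lx·mx = 6.05517 → 6.06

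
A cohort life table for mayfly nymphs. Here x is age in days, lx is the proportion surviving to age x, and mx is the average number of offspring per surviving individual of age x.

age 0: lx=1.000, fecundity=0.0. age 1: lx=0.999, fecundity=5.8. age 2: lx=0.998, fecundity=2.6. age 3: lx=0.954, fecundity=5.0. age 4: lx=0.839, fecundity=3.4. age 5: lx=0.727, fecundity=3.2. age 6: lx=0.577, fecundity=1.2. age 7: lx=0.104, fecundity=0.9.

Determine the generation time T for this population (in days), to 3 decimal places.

lx·mx: 0, 5.7942, 2.5948, 4.77, 2.8526, 2.3264, 0.6924, 0.0936 → R0 = 19.124
x·lx·mx: 0, 5.7942, 5.1896, 14.31, 11.4104, 11.632, 4.1544, 0.6552 → Σ = 53.1458
T = 53.1458 / 19.124 = 2.779011… → 2.779

2.779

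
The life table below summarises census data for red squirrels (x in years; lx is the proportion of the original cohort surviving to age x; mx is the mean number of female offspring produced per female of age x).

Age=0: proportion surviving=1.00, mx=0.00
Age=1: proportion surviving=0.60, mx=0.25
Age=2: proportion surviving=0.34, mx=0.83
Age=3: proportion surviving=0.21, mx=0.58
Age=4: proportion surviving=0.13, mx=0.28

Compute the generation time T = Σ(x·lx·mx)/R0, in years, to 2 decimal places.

lx·mx: 0, 0.15, 0.2822, 0.1218, 0.0364 → R0 = 0.5904
x·lx·mx: 0, 0.15, 0.5644, 0.3654, 0.1456 → Σ = 1.2254
T = 1.2254 / 0.5904 = 2.075542… → 2.08

2.08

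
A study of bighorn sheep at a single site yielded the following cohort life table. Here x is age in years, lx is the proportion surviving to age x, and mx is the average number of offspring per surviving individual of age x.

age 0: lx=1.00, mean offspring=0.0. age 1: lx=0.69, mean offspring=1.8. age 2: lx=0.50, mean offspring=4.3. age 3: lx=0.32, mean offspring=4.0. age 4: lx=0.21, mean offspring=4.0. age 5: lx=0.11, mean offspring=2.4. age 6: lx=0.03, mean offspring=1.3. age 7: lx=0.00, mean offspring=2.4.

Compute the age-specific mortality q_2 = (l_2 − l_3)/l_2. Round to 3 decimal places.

q_2 = (l_2 − l_3) / l_2 = (0.5 − 0.32) / 0.5
     = 0.18 / 0.5 = 0.36 → 0.360

0.360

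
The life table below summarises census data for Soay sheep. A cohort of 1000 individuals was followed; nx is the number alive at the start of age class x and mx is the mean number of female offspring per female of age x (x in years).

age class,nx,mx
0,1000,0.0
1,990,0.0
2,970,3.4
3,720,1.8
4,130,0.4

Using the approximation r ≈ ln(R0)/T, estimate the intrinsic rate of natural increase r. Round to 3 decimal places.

0.667

lx = nx/n0 = nx/1000: 1, 0.99, 0.97, 0.72, 0.13
R0 = Σ lx·mx = 0 + 0 + 3.298 + 1.296 + 0.052 = 4.646
Σ x·lx·mx = 10.692; T = 10.692/4.646 = 2.30133…
r ≈ ln(R0)/T = ln(4.646)/2.30133… = 0.66744… → 0.667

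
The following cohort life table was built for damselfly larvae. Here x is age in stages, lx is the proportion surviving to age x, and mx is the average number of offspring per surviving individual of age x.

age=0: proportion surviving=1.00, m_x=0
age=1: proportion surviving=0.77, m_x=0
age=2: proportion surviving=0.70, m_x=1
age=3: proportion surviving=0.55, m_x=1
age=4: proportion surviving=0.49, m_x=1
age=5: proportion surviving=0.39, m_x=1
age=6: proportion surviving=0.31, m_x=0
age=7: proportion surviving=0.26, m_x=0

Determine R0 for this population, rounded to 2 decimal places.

lx·mx by age: 0, 0, 0.7, 0.55, 0.49, 0.39, 0, 0
R0 = Σ lx·mx = 2.13 → 2.13

2.13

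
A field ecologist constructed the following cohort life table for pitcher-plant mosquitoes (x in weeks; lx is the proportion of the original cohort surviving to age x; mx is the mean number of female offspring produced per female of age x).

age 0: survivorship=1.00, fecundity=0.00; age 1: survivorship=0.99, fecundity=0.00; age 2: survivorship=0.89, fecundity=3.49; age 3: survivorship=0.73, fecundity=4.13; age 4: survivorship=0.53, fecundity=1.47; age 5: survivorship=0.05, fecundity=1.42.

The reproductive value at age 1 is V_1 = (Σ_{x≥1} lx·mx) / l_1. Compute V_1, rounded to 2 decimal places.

lx·mx for x ≥ 1: 0, 3.1061, 3.0149, 0.7791, 0.071 → sum = 6.9711
V_1 = 6.9711 / l_1 = 6.9711 / 0.99 = 7.041515… → 7.04

7.04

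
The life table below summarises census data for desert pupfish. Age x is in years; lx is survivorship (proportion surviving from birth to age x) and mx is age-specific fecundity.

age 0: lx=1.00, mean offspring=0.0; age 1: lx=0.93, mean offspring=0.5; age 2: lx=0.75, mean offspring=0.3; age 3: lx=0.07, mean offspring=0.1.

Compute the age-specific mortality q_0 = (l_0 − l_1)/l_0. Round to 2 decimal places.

0.07

q_0 = (l_0 − l_1) / l_0 = (1 − 0.93) / 1
     = 0.07 / 1 = 0.07 → 0.07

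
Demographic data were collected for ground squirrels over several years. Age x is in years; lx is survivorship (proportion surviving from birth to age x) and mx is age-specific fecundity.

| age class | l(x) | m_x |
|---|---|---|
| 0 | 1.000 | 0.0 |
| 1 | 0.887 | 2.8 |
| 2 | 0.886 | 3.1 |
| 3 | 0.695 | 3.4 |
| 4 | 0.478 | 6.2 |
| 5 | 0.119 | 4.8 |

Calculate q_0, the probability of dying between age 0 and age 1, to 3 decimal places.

q_0 = (l_0 − l_1) / l_0 = (1 − 0.887) / 1
     = 0.113 / 1 = 0.113 → 0.113

0.113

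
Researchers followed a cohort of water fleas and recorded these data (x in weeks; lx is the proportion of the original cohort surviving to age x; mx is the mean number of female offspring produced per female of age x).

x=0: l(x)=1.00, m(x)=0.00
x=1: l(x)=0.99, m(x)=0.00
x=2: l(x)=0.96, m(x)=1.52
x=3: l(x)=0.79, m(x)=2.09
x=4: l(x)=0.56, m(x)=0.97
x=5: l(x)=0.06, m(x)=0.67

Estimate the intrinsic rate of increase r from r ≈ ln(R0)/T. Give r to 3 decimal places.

0.471

R0 = Σ lx·mx = 0 + 0 + 1.4592 + 1.6511 + 0.5432 + 0.0402 = 3.6937
Σ x·lx·mx = 10.2455; T = 10.2455/3.6937 = 2.77378…
r ≈ ln(R0)/T = ln(3.6937)/2.77378… = 0.47106… → 0.471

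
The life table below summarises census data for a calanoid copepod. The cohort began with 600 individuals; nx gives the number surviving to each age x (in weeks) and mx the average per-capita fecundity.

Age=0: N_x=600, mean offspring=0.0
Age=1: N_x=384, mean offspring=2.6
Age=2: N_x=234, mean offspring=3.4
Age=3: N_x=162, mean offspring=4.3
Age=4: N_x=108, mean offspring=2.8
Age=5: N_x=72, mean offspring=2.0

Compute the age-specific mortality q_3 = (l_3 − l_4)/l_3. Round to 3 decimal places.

lx = nx/n0 = nx/600: 1, 0.64, 0.39, 0.27, 0.18, 0.12
q_3 = (l_3 − l_4) / l_3 = (0.27 − 0.18) / 0.27
     = 0.09 / 0.27 = 0.333333… → 0.333

0.333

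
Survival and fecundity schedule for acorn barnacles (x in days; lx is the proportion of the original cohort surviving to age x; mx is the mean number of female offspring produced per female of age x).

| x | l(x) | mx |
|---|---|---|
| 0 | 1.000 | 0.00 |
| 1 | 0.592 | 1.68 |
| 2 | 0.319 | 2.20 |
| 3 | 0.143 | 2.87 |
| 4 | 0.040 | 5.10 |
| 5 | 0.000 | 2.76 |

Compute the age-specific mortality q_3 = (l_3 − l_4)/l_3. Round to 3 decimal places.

q_3 = (l_3 − l_4) / l_3 = (0.143 − 0.04) / 0.143
     = 0.103 / 0.143 = 0.72028… → 0.720

0.720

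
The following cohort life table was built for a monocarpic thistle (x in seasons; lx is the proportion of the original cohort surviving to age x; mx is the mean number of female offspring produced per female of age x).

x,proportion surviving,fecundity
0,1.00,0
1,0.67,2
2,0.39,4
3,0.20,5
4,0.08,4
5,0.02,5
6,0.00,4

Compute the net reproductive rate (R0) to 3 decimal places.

4.320

lx·mx by age: 0, 1.34, 1.56, 1, 0.32, 0.1, 0
R0 = Σ lx·mx = 4.32 → 4.320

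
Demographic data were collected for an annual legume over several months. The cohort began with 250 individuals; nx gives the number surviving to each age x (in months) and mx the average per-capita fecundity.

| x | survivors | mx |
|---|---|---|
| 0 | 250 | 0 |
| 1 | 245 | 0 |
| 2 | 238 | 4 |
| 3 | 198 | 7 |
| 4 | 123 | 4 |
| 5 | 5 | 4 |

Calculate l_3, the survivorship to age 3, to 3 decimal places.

l_3 = n_3/n_0 = 198/250 = 0.792 → 0.792

0.792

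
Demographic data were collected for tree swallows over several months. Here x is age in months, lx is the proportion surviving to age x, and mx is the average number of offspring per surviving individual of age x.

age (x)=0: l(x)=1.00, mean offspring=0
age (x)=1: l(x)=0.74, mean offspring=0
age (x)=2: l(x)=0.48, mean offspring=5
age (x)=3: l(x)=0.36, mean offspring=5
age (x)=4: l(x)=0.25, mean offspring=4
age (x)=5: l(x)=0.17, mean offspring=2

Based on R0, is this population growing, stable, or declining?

R0 = Σ lx·mx = 0 + 0 + 2.4 + 1.8 + 1 + 0.34 = 5.54
R0 > 1, so the population is growing.

growing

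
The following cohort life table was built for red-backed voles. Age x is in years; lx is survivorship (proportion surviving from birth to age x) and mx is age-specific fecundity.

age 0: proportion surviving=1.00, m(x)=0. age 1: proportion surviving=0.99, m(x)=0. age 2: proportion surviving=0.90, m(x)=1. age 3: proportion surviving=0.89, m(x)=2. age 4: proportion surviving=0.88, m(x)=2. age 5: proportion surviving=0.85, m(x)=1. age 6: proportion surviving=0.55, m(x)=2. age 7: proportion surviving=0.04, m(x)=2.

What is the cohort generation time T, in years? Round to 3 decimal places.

3.955

lx·mx: 0, 0, 0.9, 1.78, 1.76, 0.85, 1.1, 0.08 → R0 = 6.47
x·lx·mx: 0, 0, 1.8, 5.34, 7.04, 4.25, 6.6, 0.56 → Σ = 25.59
T = 25.59 / 6.47 = 3.955178… → 3.955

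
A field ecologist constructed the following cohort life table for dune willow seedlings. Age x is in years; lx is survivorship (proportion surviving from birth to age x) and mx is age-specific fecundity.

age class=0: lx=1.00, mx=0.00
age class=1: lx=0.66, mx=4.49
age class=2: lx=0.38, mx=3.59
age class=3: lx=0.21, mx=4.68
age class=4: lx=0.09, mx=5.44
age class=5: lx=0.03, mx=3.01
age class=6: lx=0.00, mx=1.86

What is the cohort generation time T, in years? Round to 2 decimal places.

lx·mx: 0, 2.9634, 1.3642, 0.9828, 0.4896, 0.0903, 0 → R0 = 5.8903
x·lx·mx: 0, 2.9634, 2.7284, 2.9484, 1.9584, 0.4515, 0 → Σ = 11.0501
T = 11.0501 / 5.8903 = 1.875983… → 1.88

1.88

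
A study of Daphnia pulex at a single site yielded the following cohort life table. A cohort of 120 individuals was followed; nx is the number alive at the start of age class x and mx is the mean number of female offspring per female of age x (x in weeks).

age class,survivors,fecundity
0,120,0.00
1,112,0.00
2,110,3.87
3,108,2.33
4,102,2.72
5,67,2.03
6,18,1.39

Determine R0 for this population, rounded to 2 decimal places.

lx = nx/n0 = nx/120: 1, 0.93333…, 0.91667…, 0.9, 0.85, 0.55833…, 0.15
lx·mx by age: 0, 0, 3.5475…, 2.097, 2.312, 1.133417…, 0.2085
R0 = Σ lx·mx = 9.298417… → 9.30

9.30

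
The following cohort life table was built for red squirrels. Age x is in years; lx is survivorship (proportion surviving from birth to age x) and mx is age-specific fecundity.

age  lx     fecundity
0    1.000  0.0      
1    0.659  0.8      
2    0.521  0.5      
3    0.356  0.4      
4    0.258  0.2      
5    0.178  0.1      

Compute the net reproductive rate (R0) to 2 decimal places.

1.00

lx·mx by age: 0, 0.5272, 0.2605, 0.1424, 0.0516, 0.0178
R0 = Σ lx·mx = 0.9995 → 1.00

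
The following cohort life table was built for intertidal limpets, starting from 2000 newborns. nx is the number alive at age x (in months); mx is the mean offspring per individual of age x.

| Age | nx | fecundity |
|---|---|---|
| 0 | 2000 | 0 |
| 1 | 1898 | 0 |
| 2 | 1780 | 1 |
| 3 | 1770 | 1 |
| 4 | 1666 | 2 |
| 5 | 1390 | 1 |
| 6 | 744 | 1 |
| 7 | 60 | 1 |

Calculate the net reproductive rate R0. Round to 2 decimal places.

4.54

lx = nx/n0 = nx/2000: 1, 0.949, 0.89, 0.885, 0.833, 0.695, 0.372, 0.03
lx·mx by age: 0, 0, 0.89, 0.885, 1.666, 0.695, 0.372, 0.03
R0 = Σ lx·mx = 4.538 → 4.54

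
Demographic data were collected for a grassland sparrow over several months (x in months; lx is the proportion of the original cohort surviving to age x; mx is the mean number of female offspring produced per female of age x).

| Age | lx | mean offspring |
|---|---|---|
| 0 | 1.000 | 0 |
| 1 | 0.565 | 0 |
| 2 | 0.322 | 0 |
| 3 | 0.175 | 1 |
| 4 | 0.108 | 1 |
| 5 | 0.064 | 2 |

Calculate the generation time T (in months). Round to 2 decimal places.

lx·mx: 0, 0, 0, 0.175, 0.108, 0.128 → R0 = 0.411
x·lx·mx: 0, 0, 0, 0.525, 0.432, 0.64 → Σ = 1.597
T = 1.597 / 0.411 = 3.885645… → 3.89

3.89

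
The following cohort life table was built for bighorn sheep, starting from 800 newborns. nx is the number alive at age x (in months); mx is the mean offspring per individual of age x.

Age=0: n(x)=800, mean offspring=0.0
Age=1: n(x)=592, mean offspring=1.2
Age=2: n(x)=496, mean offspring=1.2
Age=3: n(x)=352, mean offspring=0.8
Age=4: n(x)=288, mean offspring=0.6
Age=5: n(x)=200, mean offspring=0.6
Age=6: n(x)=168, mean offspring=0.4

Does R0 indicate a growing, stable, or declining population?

growing

lx = nx/n0 = nx/800: 1, 0.74, 0.62, 0.44, 0.36, 0.25, 0.21
R0 = Σ lx·mx = 0 + 0.888 + 0.744 + 0.352 + 0.216 + 0.15 + 0.084 = 2.434
R0 > 1, so the population is growing.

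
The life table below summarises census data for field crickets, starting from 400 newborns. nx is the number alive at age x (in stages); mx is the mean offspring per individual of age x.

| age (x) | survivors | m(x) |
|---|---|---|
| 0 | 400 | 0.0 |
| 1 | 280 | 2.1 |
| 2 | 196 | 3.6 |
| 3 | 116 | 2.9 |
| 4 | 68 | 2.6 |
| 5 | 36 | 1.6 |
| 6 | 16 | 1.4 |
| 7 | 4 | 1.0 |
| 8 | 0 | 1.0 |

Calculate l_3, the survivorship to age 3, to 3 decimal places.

l_3 = n_3/n_0 = 116/400 = 0.29 → 0.290

0.290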